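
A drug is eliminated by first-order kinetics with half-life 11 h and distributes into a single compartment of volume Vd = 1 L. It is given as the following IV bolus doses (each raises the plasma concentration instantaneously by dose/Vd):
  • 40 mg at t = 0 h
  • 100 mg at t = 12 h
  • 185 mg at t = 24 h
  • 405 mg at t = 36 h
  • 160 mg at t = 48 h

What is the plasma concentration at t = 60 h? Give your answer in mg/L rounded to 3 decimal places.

189.287 mg/L

k = ln 2 / 11 = 0.06301 per h
Dose 1 (40 mg at t=0 h): 40·exp(−0.06301·60) = 0.912 mg/L
Dose 2 (100 mg at t=12 h): 100·exp(−0.06301·48) = 4.858 mg/L
Dose 3 (185 mg at t=24 h): 185·exp(−0.06301·36) = 19.142 mg/L
Dose 4 (405 mg at t=36 h): 405·exp(−0.06301·24) = 89.261 mg/L
Dose 5 (160 mg at t=48 h): 160·exp(−0.06301·12) = 75.114 mg/L
C(60) = 0.912 + 4.858 + 19.142 + 89.261 + 75.114 = 189.287 mg/L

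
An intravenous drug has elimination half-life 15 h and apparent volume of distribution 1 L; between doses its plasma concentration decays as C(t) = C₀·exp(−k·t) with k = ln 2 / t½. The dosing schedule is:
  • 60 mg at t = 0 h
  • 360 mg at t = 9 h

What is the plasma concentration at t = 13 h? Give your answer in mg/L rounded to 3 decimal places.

332.150 mg/L

k = ln 2 / 15 = 0.04621 per h
Dose 1 (60 mg at t=0 h): 60·exp(−0.04621·13) = 32.905 mg/L
Dose 2 (360 mg at t=9 h): 360·exp(−0.04621·4) = 299.246 mg/L
C(13) = 32.905 + 299.246 = 332.150 mg/L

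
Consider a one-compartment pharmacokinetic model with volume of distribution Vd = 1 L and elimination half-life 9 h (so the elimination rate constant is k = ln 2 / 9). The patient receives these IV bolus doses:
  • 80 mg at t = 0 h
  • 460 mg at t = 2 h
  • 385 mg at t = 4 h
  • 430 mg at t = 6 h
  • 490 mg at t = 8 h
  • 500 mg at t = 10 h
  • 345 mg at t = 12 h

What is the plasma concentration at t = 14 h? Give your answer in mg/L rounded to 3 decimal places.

1592.074 mg/L

k = ln 2 / 9 = 0.07702 per h
Dose 1 (80 mg at t=0 h): 80·exp(−0.07702·14) = 27.216 mg/L
Dose 2 (460 mg at t=2 h): 460·exp(−0.07702·12) = 182.551 mg/L
Dose 3 (385 mg at t=4 h): 385·exp(−0.07702·10) = 178.231 mg/L
Dose 4 (430 mg at t=6 h): 430·exp(−0.07702·8) = 232.213 mg/L
Dose 5 (490 mg at t=8 h): 490·exp(−0.07702·6) = 308.681 mg/L
Dose 6 (500 mg at t=10 h): 500·exp(−0.07702·4) = 367.434 mg/L
Dose 7 (345 mg at t=12 h): 345·exp(−0.07702·2) = 295.749 mg/L
C(14) = 27.216 + 182.551 + 178.231 + 232.213 + 308.681 + 367.434 + 295.749 = 1592.074 mg/L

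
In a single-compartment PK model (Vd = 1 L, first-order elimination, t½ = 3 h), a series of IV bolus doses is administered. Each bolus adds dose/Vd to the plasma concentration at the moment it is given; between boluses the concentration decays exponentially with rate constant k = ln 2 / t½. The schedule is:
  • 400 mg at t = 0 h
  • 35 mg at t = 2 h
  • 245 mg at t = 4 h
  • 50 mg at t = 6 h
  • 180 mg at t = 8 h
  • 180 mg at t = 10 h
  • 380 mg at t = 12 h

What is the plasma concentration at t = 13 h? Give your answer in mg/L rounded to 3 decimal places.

511.447 mg/L

k = ln 2 / 3 = 0.23105 per h
Dose 1 (400 mg at t=0 h): 400·exp(−0.23105·13) = 19.843 mg/L
Dose 2 (35 mg at t=2 h): 35·exp(−0.23105·11) = 2.756 mg/L
Dose 3 (245 mg at t=4 h): 245·exp(−0.23105·9) = 30.625 mg/L
Dose 4 (50 mg at t=6 h): 50·exp(−0.23105·7) = 9.921 mg/L
Dose 5 (180 mg at t=8 h): 180·exp(−0.23105·5) = 56.696 mg/L
Dose 6 (180 mg at t=10 h): 180·exp(−0.23105·3) = 90.000 mg/L
Dose 7 (380 mg at t=12 h): 380·exp(−0.23105·1) = 301.606 mg/L
C(13) = 19.843 + 2.756 + 30.625 + 9.921 + 56.696 + 90.000 + 301.606 = 511.447 mg/L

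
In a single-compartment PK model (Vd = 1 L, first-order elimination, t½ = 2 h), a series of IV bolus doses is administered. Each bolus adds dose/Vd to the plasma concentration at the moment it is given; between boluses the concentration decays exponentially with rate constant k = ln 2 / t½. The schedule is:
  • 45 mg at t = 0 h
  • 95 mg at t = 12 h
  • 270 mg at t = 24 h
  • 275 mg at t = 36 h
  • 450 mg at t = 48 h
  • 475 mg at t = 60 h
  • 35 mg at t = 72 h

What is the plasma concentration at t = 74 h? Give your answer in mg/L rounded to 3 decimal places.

k = ln 2 / 2 = 0.34657 per h
Dose 1 (45 mg at t=0 h): 45·exp(−0.34657·74) = 0.000 mg/L
Dose 2 (95 mg at t=12 h): 95·exp(−0.34657·62) = 0.000 mg/L
Dose 3 (270 mg at t=24 h): 270·exp(−0.34657·50) = 0.000 mg/L
Dose 4 (275 mg at t=36 h): 275·exp(−0.34657·38) = 0.001 mg/L
Dose 5 (450 mg at t=48 h): 450·exp(−0.34657·26) = 0.055 mg/L
Dose 6 (475 mg at t=60 h): 475·exp(−0.34657·14) = 3.711 mg/L
Dose 7 (35 mg at t=72 h): 35·exp(−0.34657·2) = 17.500 mg/L
C(74) = 0.000 + 0.000 + 0.000 + 0.001 + 0.055 + 3.711 + 17.500 = 21.266 mg/L

21.266 mg/L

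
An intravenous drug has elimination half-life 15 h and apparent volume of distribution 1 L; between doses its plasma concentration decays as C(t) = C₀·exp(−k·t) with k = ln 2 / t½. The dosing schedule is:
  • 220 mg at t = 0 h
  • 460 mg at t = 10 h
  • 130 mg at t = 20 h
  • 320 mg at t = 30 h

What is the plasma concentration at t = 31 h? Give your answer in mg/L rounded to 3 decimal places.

610.570 mg/L

k = ln 2 / 15 = 0.04621 per h
Dose 1 (220 mg at t=0 h): 220·exp(−0.04621·31) = 52.516 mg/L
Dose 2 (460 mg at t=10 h): 460·exp(−0.04621·21) = 174.307 mg/L
Dose 3 (130 mg at t=20 h): 130·exp(−0.04621·11) = 78.197 mg/L
Dose 4 (320 mg at t=30 h): 320·exp(−0.04621·1) = 305.549 mg/L
C(31) = 52.516 + 174.307 + 78.197 + 305.549 = 610.570 mg/L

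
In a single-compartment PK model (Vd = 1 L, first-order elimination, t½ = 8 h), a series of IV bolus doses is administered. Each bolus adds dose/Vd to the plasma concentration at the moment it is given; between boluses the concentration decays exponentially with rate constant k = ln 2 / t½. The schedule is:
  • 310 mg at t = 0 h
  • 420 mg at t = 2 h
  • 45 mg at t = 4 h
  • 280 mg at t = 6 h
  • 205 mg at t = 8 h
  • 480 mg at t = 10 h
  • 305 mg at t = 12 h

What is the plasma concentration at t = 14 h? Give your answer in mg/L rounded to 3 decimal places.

k = ln 2 / 8 = 0.08664 per h
Dose 1 (310 mg at t=0 h): 310·exp(−0.08664·14) = 92.164 mg/L
Dose 2 (420 mg at t=2 h): 420·exp(−0.08664·12) = 148.492 mg/L
Dose 3 (45 mg at t=4 h): 45·exp(−0.08664·10) = 18.920 mg/L
Dose 4 (280 mg at t=6 h): 280·exp(−0.08664·8) = 140.000 mg/L
Dose 5 (205 mg at t=8 h): 205·exp(−0.08664·6) = 121.894 mg/L
Dose 6 (480 mg at t=10 h): 480·exp(−0.08664·4) = 339.411 mg/L
Dose 7 (305 mg at t=12 h): 305·exp(−0.08664·2) = 256.473 mg/L
C(14) = 92.164 + 148.492 + 18.920 + 140.000 + 121.894 + 339.411 + 256.473 = 1117.355 mg/L

1117.355 mg/L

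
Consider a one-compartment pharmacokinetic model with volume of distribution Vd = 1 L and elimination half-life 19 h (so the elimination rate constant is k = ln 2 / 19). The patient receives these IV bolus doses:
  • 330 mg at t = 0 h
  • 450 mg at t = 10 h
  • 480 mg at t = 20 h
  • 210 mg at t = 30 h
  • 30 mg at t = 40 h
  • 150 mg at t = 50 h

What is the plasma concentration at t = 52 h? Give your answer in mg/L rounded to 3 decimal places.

k = ln 2 / 19 = 0.03648 per h
Dose 1 (330 mg at t=0 h): 330·exp(−0.03648·52) = 49.504 mg/L
Dose 2 (450 mg at t=10 h): 450·exp(−0.03648·42) = 97.225 mg/L
Dose 3 (480 mg at t=20 h): 480·exp(−0.03648·32) = 149.363 mg/L
Dose 4 (210 mg at t=30 h): 210·exp(−0.03648·22) = 94.115 mg/L
Dose 5 (30 mg at t=40 h): 30·exp(−0.03648·12) = 19.364 mg/L
Dose 6 (150 mg at t=50 h): 150·exp(−0.03648·2) = 139.445 mg/L
C(52) = 49.504 + 97.225 + 149.363 + 94.115 + 19.364 + 139.445 = 549.017 mg/L

549.017 mg/L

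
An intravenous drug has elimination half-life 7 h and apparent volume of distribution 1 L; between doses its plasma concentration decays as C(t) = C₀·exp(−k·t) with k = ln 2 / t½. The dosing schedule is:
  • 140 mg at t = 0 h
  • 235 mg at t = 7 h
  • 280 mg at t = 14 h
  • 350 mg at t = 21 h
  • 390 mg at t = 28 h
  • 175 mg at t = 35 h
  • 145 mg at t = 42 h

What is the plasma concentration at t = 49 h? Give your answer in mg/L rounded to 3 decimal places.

k = ln 2 / 7 = 0.09902 per h
Dose 1 (140 mg at t=0 h): 140·exp(−0.09902·49) = 1.094 mg/L
Dose 2 (235 mg at t=7 h): 235·exp(−0.09902·42) = 3.672 mg/L
Dose 3 (280 mg at t=14 h): 280·exp(−0.09902·35) = 8.750 mg/L
Dose 4 (350 mg at t=21 h): 350·exp(−0.09902·28) = 21.875 mg/L
Dose 5 (390 mg at t=28 h): 390·exp(−0.09902·21) = 48.750 mg/L
Dose 6 (175 mg at t=35 h): 175·exp(−0.09902·14) = 43.750 mg/L
Dose 7 (145 mg at t=42 h): 145·exp(−0.09902·7) = 72.500 mg/L
C(49) = 1.094 + 3.672 + 8.750 + 21.875 + 48.750 + 43.750 + 72.500 = 200.391 mg/L

200.391 mg/L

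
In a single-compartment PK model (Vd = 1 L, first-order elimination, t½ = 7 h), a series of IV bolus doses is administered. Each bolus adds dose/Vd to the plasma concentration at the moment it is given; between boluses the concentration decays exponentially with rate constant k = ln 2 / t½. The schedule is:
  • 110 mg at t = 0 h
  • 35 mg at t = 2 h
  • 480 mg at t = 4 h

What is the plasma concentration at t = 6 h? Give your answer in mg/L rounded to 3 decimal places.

478.039 mg/L

k = ln 2 / 7 = 0.09902 per h
Dose 1 (110 mg at t=0 h): 110·exp(−0.09902·6) = 60.725 mg/L
Dose 2 (35 mg at t=2 h): 35·exp(−0.09902·4) = 23.553 mg/L
Dose 3 (480 mg at t=4 h): 480·exp(−0.09902·2) = 393.761 mg/L
C(6) = 60.725 + 23.553 + 393.761 = 478.039 mg/L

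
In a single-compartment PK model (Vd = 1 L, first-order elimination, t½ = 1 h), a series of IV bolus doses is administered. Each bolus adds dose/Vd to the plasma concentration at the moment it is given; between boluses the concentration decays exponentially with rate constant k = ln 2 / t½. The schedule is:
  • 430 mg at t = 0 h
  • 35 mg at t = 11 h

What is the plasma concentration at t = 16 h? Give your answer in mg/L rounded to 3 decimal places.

k = ln 2 / 1 = 0.69315 per h
Dose 1 (430 mg at t=0 h): 430·exp(−0.69315·16) = 0.007 mg/L
Dose 2 (35 mg at t=11 h): 35·exp(−0.69315·5) = 1.094 mg/L
C(16) = 0.007 + 1.094 = 1.100 mg/L

1.100 mg/L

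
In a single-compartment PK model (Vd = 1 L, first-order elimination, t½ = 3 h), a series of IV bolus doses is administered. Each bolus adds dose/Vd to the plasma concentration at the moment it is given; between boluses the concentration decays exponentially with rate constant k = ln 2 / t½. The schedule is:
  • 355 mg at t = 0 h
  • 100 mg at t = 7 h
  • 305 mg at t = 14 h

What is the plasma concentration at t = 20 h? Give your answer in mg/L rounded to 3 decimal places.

84.705 mg/L

k = ln 2 / 3 = 0.23105 per h
Dose 1 (355 mg at t=0 h): 355·exp(−0.23105·20) = 3.494 mg/L
Dose 2 (100 mg at t=7 h): 100·exp(−0.23105·13) = 4.961 mg/L
Dose 3 (305 mg at t=14 h): 305·exp(−0.23105·6) = 76.250 mg/L
C(20) = 3.494 + 4.961 + 76.250 = 84.705 mg/L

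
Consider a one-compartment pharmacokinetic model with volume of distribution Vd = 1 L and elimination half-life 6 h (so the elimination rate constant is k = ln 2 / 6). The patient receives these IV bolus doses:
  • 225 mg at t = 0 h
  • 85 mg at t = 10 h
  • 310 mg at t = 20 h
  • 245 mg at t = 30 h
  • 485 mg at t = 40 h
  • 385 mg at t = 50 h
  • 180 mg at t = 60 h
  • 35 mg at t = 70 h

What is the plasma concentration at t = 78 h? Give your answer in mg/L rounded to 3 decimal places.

58.962 mg/L

k = ln 2 / 6 = 0.11552 per h
Dose 1 (225 mg at t=0 h): 225·exp(−0.11552·78) = 0.027 mg/L
Dose 2 (85 mg at t=10 h): 85·exp(−0.11552·68) = 0.033 mg/L
Dose 3 (310 mg at t=20 h): 310·exp(−0.11552·58) = 0.381 mg/L
Dose 4 (245 mg at t=30 h): 245·exp(−0.11552·48) = 0.957 mg/L
Dose 5 (485 mg at t=40 h): 485·exp(−0.11552·38) = 6.015 mg/L
Dose 6 (385 mg at t=50 h): 385·exp(−0.11552·28) = 15.158 mg/L
Dose 7 (180 mg at t=60 h): 180·exp(−0.11552·18) = 22.500 mg/L
Dose 8 (35 mg at t=70 h): 35·exp(−0.11552·8) = 13.890 mg/L
C(78) = 0.027 + 0.033 + 0.381 + 0.957 + 6.015 + 15.158 + 22.500 + 13.890 = 58.962 mg/L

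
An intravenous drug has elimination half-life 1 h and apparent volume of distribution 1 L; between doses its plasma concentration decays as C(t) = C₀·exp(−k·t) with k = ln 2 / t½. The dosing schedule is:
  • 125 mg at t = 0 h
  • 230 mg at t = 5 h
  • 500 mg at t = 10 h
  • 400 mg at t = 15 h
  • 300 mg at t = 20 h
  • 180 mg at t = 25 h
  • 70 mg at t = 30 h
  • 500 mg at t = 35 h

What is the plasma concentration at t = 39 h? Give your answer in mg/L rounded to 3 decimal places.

31.398 mg/L

k = ln 2 / 1 = 0.69315 per h
Dose 1 (125 mg at t=0 h): 125·exp(−0.69315·39) = 0.000 mg/L
Dose 2 (230 mg at t=5 h): 230·exp(−0.69315·34) = 0.000 mg/L
Dose 3 (500 mg at t=10 h): 500·exp(−0.69315·29) = 0.000 mg/L
Dose 4 (400 mg at t=15 h): 400·exp(−0.69315·24) = 0.000 mg/L
Dose 5 (300 mg at t=20 h): 300·exp(−0.69315·19) = 0.001 mg/L
Dose 6 (180 mg at t=25 h): 180·exp(−0.69315·14) = 0.011 mg/L
Dose 7 (70 mg at t=30 h): 70·exp(−0.69315·9) = 0.137 mg/L
Dose 8 (500 mg at t=35 h): 500·exp(−0.69315·4) = 31.250 mg/L
C(39) = 0.000 + 0.000 + 0.000 + 0.000 + 0.001 + 0.011 + 0.137 + 31.250 = 31.398 mg/L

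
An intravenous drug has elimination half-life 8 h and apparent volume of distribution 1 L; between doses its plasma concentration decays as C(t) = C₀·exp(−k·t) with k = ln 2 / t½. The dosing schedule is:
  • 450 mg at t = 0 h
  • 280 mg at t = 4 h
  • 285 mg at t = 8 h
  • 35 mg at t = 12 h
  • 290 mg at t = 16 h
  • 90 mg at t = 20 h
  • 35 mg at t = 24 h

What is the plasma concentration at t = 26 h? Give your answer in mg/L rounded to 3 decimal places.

364.118 mg/L

k = ln 2 / 8 = 0.08664 per h
Dose 1 (450 mg at t=0 h): 450·exp(−0.08664·26) = 47.300 mg/L
Dose 2 (280 mg at t=4 h): 280·exp(−0.08664·22) = 41.622 mg/L
Dose 3 (285 mg at t=8 h): 285·exp(−0.08664·18) = 59.914 mg/L
Dose 4 (35 mg at t=12 h): 35·exp(−0.08664·14) = 10.406 mg/L
Dose 5 (290 mg at t=16 h): 290·exp(−0.08664·10) = 121.930 mg/L
Dose 6 (90 mg at t=20 h): 90·exp(−0.08664·6) = 53.514 mg/L
Dose 7 (35 mg at t=24 h): 35·exp(−0.08664·2) = 29.431 mg/L
C(26) = 47.300 + 41.622 + 59.914 + 10.406 + 121.930 + 53.514 + 29.431 = 364.118 mg/L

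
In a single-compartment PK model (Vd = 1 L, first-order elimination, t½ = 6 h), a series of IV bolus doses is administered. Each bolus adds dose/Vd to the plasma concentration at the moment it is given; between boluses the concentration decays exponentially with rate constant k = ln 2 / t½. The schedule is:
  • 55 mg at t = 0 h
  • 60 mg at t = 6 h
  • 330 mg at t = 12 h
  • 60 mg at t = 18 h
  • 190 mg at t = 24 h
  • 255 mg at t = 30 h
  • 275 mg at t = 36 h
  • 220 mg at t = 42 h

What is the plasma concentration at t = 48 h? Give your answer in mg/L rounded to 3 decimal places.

k = ln 2 / 6 = 0.11552 per h
Dose 1 (55 mg at t=0 h): 55·exp(−0.11552·48) = 0.215 mg/L
Dose 2 (60 mg at t=6 h): 60·exp(−0.11552·42) = 0.469 mg/L
Dose 3 (330 mg at t=12 h): 330·exp(−0.11552·36) = 5.156 mg/L
Dose 4 (60 mg at t=18 h): 60·exp(−0.11552·30) = 1.875 mg/L
Dose 5 (190 mg at t=24 h): 190·exp(−0.11552·24) = 11.875 mg/L
Dose 6 (255 mg at t=30 h): 255·exp(−0.11552·18) = 31.875 mg/L
Dose 7 (275 mg at t=36 h): 275·exp(−0.11552·12) = 68.750 mg/L
Dose 8 (220 mg at t=42 h): 220·exp(−0.11552·6) = 110.000 mg/L
C(48) = 0.215 + 0.469 + 5.156 + 1.875 + 11.875 + 31.875 + 68.750 + 110.000 = 230.215 mg/L

230.215 mg/L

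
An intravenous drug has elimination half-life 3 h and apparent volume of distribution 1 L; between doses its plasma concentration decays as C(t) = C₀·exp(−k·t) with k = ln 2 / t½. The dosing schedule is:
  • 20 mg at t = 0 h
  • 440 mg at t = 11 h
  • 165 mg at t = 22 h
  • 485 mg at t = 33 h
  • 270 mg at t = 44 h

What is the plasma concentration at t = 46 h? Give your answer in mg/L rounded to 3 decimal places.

k = ln 2 / 3 = 0.23105 per h
Dose 1 (20 mg at t=0 h): 20·exp(−0.23105·46) = 0.000 mg/L
Dose 2 (440 mg at t=11 h): 440·exp(−0.23105·35) = 0.135 mg/L
Dose 3 (165 mg at t=22 h): 165·exp(−0.23105·24) = 0.645 mg/L
Dose 4 (485 mg at t=33 h): 485·exp(−0.23105·13) = 24.059 mg/L
Dose 5 (270 mg at t=44 h): 270·exp(−0.23105·2) = 170.089 mg/L
C(46) = 0.000 + 0.135 + 0.645 + 24.059 + 170.089 = 194.929 mg/L

194.929 mg/L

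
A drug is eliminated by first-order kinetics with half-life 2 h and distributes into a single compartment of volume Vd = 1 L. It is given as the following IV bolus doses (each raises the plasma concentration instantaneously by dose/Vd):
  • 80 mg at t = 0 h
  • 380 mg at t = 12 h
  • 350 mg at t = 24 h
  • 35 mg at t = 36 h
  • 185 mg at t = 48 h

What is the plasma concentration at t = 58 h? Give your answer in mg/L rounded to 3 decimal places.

5.801 mg/L

k = ln 2 / 2 = 0.34657 per h
Dose 1 (80 mg at t=0 h): 80·exp(−0.34657·58) = 0.000 mg/L
Dose 2 (380 mg at t=12 h): 380·exp(−0.34657·46) = 0.000 mg/L
Dose 3 (350 mg at t=24 h): 350·exp(−0.34657·34) = 0.003 mg/L
Dose 4 (35 mg at t=36 h): 35·exp(−0.34657·22) = 0.017 mg/L
Dose 5 (185 mg at t=48 h): 185·exp(−0.34657·10) = 5.781 mg/L
C(58) = 0.000 + 0.000 + 0.003 + 0.017 + 5.781 = 5.801 mg/L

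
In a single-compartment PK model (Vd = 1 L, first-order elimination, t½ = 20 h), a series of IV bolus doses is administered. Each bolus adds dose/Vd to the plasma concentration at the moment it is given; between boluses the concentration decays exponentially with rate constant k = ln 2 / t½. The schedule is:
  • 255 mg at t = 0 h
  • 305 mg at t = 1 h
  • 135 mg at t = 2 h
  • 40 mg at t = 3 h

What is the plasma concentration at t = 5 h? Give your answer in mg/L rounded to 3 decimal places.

k = ln 2 / 20 = 0.03466 per h
Dose 1 (255 mg at t=0 h): 255·exp(−0.03466·5) = 214.429 mg/L
Dose 2 (305 mg at t=1 h): 305·exp(−0.03466·4) = 265.518 mg/L
Dose 3 (135 mg at t=2 h): 135·exp(−0.03466·3) = 121.669 mg/L
Dose 4 (40 mg at t=3 h): 40·exp(−0.03466·2) = 37.321 mg/L
C(5) = 214.429 + 265.518 + 121.669 + 37.321 = 638.937 mg/L

638.937 mg/L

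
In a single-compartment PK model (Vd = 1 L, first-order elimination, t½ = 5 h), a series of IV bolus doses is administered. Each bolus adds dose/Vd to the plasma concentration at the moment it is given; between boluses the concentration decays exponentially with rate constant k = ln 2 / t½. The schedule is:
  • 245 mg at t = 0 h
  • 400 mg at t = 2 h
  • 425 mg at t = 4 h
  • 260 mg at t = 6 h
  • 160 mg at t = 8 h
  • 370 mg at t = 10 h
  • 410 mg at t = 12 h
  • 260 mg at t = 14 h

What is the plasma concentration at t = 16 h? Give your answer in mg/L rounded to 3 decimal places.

k = ln 2 / 5 = 0.13863 per h
Dose 1 (245 mg at t=0 h): 245·exp(−0.13863·16) = 26.661 mg/L
Dose 2 (400 mg at t=2 h): 400·exp(−0.13863·14) = 57.435 mg/L
Dose 3 (425 mg at t=4 h): 425·exp(−0.13863·12) = 80.522 mg/L
Dose 4 (260 mg at t=6 h): 260·exp(−0.13863·10) = 65.000 mg/L
Dose 5 (160 mg at t=8 h): 160·exp(−0.13863·8) = 52.780 mg/L
Dose 6 (370 mg at t=10 h): 370·exp(−0.13863·6) = 161.052 mg/L
Dose 7 (410 mg at t=12 h): 410·exp(−0.13863·4) = 235.483 mg/L
Dose 8 (260 mg at t=14 h): 260·exp(−0.13863·2) = 197.043 mg/L
C(16) = 26.661 + 57.435 + 80.522 + 65.000 + 52.780 + 161.052 + 235.483 + 197.043 = 875.976 mg/L

875.976 mg/L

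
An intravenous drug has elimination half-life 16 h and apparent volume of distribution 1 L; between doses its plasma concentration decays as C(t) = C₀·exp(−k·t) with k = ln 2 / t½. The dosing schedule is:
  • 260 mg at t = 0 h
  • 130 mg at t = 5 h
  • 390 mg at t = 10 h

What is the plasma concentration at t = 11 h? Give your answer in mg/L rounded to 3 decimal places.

635.150 mg/L

k = ln 2 / 16 = 0.04332 per h
Dose 1 (260 mg at t=0 h): 260·exp(−0.04332·11) = 161.442 mg/L
Dose 2 (130 mg at t=5 h): 130·exp(−0.04332·6) = 100.244 mg/L
Dose 3 (390 mg at t=10 h): 390·exp(−0.04332·1) = 373.465 mg/L
C(11) = 161.442 + 100.244 + 373.465 = 635.150 mg/L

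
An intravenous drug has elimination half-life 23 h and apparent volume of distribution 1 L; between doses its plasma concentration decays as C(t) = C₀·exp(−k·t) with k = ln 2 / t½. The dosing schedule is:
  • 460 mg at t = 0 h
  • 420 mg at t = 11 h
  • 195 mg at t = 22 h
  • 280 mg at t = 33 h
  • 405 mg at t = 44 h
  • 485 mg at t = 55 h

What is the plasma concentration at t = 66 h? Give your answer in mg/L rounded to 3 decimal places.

k = ln 2 / 23 = 0.03014 per h
Dose 1 (460 mg at t=0 h): 460·exp(−0.03014·66) = 62.941 mg/L
Dose 2 (420 mg at t=11 h): 420·exp(−0.03014·55) = 80.056 mg/L
Dose 3 (195 mg at t=22 h): 195·exp(−0.03014·44) = 51.779 mg/L
Dose 4 (280 mg at t=33 h): 280·exp(−0.03014·33) = 103.573 mg/L
Dose 5 (405 mg at t=44 h): 405·exp(−0.03014·22) = 208.696 mg/L
Dose 6 (485 mg at t=55 h): 485·exp(−0.03014·11) = 348.154 mg/L
C(66) = 62.941 + 80.056 + 51.779 + 103.573 + 208.696 + 348.154 = 855.198 mg/L

855.198 mg/L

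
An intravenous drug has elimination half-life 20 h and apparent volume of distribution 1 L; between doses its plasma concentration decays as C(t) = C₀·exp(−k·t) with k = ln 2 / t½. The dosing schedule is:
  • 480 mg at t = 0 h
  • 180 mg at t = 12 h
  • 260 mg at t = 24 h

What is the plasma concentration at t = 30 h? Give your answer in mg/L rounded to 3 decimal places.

477.351 mg/L

k = ln 2 / 20 = 0.03466 per h
Dose 1 (480 mg at t=0 h): 480·exp(−0.03466·30) = 169.706 mg/L
Dose 2 (180 mg at t=12 h): 180·exp(−0.03466·18) = 96.460 mg/L
Dose 3 (260 mg at t=24 h): 260·exp(−0.03466·6) = 211.186 mg/L
C(30) = 169.706 + 96.460 + 211.186 = 477.351 mg/L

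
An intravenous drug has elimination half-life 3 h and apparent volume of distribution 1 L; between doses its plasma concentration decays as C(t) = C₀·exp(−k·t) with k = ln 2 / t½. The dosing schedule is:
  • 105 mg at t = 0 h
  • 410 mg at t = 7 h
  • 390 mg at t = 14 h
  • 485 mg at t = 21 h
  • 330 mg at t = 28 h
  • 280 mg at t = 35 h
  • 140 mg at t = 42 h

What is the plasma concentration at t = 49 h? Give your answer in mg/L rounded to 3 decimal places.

42.280 mg/L

k = ln 2 / 3 = 0.23105 per h
Dose 1 (105 mg at t=0 h): 105·exp(−0.23105·49) = 0.001 mg/L
Dose 2 (410 mg at t=7 h): 410·exp(−0.23105·42) = 0.025 mg/L
Dose 3 (390 mg at t=14 h): 390·exp(−0.23105·35) = 0.120 mg/L
Dose 4 (485 mg at t=21 h): 485·exp(−0.23105·28) = 0.752 mg/L
Dose 5 (330 mg at t=28 h): 330·exp(−0.23105·21) = 2.578 mg/L
Dose 6 (280 mg at t=35 h): 280·exp(−0.23105·14) = 11.024 mg/L
Dose 7 (140 mg at t=42 h): 140·exp(−0.23105·7) = 27.780 mg/L
C(49) = 0.001 + 0.025 + 0.120 + 0.752 + 2.578 + 11.024 + 27.780 = 42.280 mg/L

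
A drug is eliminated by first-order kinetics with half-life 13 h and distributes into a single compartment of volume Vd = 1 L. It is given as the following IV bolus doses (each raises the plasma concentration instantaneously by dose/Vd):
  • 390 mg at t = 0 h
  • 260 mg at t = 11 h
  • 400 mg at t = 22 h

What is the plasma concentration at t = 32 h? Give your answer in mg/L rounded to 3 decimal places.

k = ln 2 / 13 = 0.05332 per h
Dose 1 (390 mg at t=0 h): 390·exp(−0.05332·32) = 70.806 mg/L
Dose 2 (260 mg at t=11 h): 260·exp(−0.05332·21) = 84.858 mg/L
Dose 3 (400 mg at t=22 h): 400·exp(−0.05332·10) = 234.692 mg/L
C(32) = 70.806 + 84.858 + 234.692 = 390.356 mg/L

390.356 mg/L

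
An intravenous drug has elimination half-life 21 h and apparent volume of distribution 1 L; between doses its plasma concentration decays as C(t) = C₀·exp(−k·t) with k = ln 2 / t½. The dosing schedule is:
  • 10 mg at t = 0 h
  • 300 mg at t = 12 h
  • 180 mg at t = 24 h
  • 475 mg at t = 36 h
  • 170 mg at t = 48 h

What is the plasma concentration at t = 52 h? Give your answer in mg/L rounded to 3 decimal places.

582.438 mg/L

k = ln 2 / 21 = 0.03301 per h
Dose 1 (10 mg at t=0 h): 10·exp(−0.03301·52) = 1.797 mg/L
Dose 2 (300 mg at t=12 h): 300·exp(−0.03301·40) = 80.118 mg/L
Dose 3 (180 mg at t=24 h): 180·exp(−0.03301·28) = 71.433 mg/L
Dose 4 (475 mg at t=36 h): 475·exp(−0.03301·16) = 280.116 mg/L
Dose 5 (170 mg at t=48 h): 170·exp(−0.03301·4) = 148.974 mg/L
C(52) = 1.797 + 80.118 + 71.433 + 280.116 + 148.974 = 582.438 mg/L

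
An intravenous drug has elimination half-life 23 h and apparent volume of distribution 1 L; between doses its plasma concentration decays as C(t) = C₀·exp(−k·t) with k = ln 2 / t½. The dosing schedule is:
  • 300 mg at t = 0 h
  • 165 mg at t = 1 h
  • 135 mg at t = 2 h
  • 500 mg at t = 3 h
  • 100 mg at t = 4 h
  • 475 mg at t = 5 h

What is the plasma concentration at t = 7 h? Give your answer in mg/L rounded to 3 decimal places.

1478.554 mg/L

k = ln 2 / 23 = 0.03014 per h
Dose 1 (300 mg at t=0 h): 300·exp(−0.03014·7) = 242.942 mg/L
Dose 2 (165 mg at t=1 h): 165·exp(−0.03014·6) = 137.706 mg/L
Dose 3 (135 mg at t=2 h): 135·exp(−0.03014·5) = 116.116 mg/L
Dose 4 (500 mg at t=3 h): 500·exp(−0.03014·4) = 443.218 mg/L
Dose 5 (100 mg at t=4 h): 100·exp(−0.03014·3) = 91.356 mg/L
Dose 6 (475 mg at t=5 h): 475·exp(−0.03014·2) = 447.216 mg/L
C(7) = 242.942 + 137.706 + 116.116 + 443.218 + 91.356 + 447.216 = 1478.554 mg/L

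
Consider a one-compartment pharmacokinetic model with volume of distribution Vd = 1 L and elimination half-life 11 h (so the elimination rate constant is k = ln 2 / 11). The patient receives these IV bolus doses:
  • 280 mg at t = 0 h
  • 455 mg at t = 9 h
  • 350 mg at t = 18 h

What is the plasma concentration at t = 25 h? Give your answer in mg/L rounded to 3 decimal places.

449.125 mg/L

k = ln 2 / 11 = 0.06301 per h
Dose 1 (280 mg at t=0 h): 280·exp(−0.06301·25) = 57.943 mg/L
Dose 2 (455 mg at t=9 h): 455·exp(−0.06301·16) = 166.016 mg/L
Dose 3 (350 mg at t=18 h): 350·exp(−0.06301·7) = 225.166 mg/L
C(25) = 57.943 + 166.016 + 225.166 = 449.125 mg/L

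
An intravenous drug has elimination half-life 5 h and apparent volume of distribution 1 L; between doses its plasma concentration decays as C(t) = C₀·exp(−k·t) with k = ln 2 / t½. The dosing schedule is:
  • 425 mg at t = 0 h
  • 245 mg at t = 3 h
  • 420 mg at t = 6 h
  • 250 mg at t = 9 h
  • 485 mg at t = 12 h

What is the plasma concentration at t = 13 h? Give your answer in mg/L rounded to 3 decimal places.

k = ln 2 / 5 = 0.13863 per h
Dose 1 (425 mg at t=0 h): 425·exp(−0.13863·13) = 70.099 mg/L
Dose 2 (245 mg at t=3 h): 245·exp(−0.13863·10) = 61.250 mg/L
Dose 3 (420 mg at t=6 h): 420·exp(−0.13863·7) = 159.150 mg/L
Dose 4 (250 mg at t=9 h): 250·exp(−0.13863·4) = 143.587 mg/L
Dose 5 (485 mg at t=12 h): 485·exp(−0.13863·1) = 422.217 mg/L
C(13) = 70.099 + 61.250 + 159.150 + 143.587 + 422.217 = 856.303 mg/L

856.303 mg/L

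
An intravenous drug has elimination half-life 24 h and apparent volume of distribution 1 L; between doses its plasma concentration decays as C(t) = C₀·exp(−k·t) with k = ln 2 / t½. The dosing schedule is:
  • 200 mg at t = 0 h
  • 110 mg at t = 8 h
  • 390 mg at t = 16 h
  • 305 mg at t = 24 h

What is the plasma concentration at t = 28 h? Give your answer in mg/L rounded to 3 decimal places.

698.321 mg/L

k = ln 2 / 24 = 0.02888 per h
Dose 1 (200 mg at t=0 h): 200·exp(−0.02888·28) = 89.090 mg/L
Dose 2 (110 mg at t=8 h): 110·exp(−0.02888·20) = 61.735 mg/L
Dose 3 (390 mg at t=16 h): 390·exp(−0.02888·12) = 275.772 mg/L
Dose 4 (305 mg at t=24 h): 305·exp(−0.02888·4) = 271.724 mg/L
C(28) = 89.090 + 61.735 + 275.772 + 271.724 = 698.321 mg/L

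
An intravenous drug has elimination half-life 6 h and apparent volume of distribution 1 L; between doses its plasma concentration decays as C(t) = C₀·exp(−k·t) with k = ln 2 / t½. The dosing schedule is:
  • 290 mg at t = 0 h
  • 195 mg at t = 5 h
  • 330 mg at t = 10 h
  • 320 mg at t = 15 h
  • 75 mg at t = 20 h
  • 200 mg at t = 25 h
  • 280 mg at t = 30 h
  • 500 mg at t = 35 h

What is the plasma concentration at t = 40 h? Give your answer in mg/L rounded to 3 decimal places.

k = ln 2 / 6 = 0.11552 per h
Dose 1 (290 mg at t=0 h): 290·exp(−0.11552·40) = 2.855 mg/L
Dose 2 (195 mg at t=5 h): 195·exp(−0.11552·35) = 3.420 mg/L
Dose 3 (330 mg at t=10 h): 330·exp(−0.11552·30) = 10.313 mg/L
Dose 4 (320 mg at t=15 h): 320·exp(−0.11552·25) = 17.818 mg/L
Dose 5 (75 mg at t=20 h): 75·exp(−0.11552·20) = 7.441 mg/L
Dose 6 (200 mg at t=25 h): 200·exp(−0.11552·15) = 35.355 mg/L
Dose 7 (280 mg at t=30 h): 280·exp(−0.11552·10) = 88.194 mg/L
Dose 8 (500 mg at t=35 h): 500·exp(−0.11552·5) = 280.616 mg/L
C(40) = 2.855 + 3.420 + 10.313 + 17.818 + 7.441 + 35.355 + 88.194 + 280.616 = 446.011 mg/L

446.011 mg/L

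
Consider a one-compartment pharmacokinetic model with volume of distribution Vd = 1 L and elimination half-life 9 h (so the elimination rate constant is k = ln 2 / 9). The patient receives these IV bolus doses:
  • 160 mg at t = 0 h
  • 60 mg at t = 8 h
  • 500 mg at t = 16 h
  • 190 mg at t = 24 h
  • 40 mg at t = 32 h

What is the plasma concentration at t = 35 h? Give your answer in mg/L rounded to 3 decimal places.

k = ln 2 / 9 = 0.07702 per h
Dose 1 (160 mg at t=0 h): 160·exp(−0.07702·35) = 10.801 mg/L
Dose 2 (60 mg at t=8 h): 60·exp(−0.07702·27) = 7.500 mg/L
Dose 3 (500 mg at t=16 h): 500·exp(−0.07702·19) = 115.734 mg/L
Dose 4 (190 mg at t=24 h): 190·exp(−0.07702·11) = 81.438 mg/L
Dose 5 (40 mg at t=32 h): 40·exp(−0.07702·3) = 31.748 mg/L
C(35) = 10.801 + 7.500 + 115.734 + 81.438 + 31.748 = 247.221 mg/L

247.221 mg/L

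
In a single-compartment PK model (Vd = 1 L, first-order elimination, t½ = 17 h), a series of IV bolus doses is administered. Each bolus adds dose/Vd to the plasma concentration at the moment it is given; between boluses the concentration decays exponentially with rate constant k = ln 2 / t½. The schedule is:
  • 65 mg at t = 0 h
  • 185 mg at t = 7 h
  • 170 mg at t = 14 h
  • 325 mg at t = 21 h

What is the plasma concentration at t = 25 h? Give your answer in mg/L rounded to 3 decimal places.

k = ln 2 / 17 = 0.04077 per h
Dose 1 (65 mg at t=0 h): 65·exp(−0.04077·25) = 23.454 mg/L
Dose 2 (185 mg at t=7 h): 185·exp(−0.04077·18) = 88.804 mg/L
Dose 3 (170 mg at t=14 h): 170·exp(−0.04077·11) = 108.559 mg/L
Dose 4 (325 mg at t=21 h): 325·exp(−0.04077·4) = 276.091 mg/L
C(25) = 23.454 + 88.804 + 108.559 + 276.091 = 496.909 mg/L

496.909 mg/L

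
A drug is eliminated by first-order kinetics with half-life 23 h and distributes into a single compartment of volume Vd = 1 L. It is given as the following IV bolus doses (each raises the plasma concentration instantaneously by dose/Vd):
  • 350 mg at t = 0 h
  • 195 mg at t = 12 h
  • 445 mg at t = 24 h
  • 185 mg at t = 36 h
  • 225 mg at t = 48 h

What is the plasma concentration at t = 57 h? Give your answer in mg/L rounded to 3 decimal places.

k = ln 2 / 23 = 0.03014 per h
Dose 1 (350 mg at t=0 h): 350·exp(−0.03014·57) = 62.811 mg/L
Dose 2 (195 mg at t=12 h): 195·exp(−0.03014·45) = 50.242 mg/L
Dose 3 (445 mg at t=24 h): 445·exp(−0.03014·33) = 164.607 mg/L
Dose 4 (185 mg at t=36 h): 185·exp(−0.03014·21) = 98.247 mg/L
Dose 5 (225 mg at t=48 h): 225·exp(−0.03014·9) = 171.549 mg/L
C(57) = 62.811 + 50.242 + 164.607 + 98.247 + 171.549 = 547.455 mg/L

547.455 mg/L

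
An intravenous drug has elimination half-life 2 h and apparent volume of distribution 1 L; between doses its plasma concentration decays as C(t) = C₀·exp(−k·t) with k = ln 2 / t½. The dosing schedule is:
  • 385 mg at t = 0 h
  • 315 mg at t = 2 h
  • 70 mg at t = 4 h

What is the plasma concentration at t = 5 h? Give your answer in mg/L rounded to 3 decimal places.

228.926 mg/L

k = ln 2 / 2 = 0.34657 per h
Dose 1 (385 mg at t=0 h): 385·exp(−0.34657·5) = 68.059 mg/L
Dose 2 (315 mg at t=2 h): 315·exp(−0.34657·3) = 111.369 mg/L
Dose 3 (70 mg at t=4 h): 70·exp(−0.34657·1) = 49.497 mg/L
C(5) = 68.059 + 111.369 + 49.497 = 228.926 mg/L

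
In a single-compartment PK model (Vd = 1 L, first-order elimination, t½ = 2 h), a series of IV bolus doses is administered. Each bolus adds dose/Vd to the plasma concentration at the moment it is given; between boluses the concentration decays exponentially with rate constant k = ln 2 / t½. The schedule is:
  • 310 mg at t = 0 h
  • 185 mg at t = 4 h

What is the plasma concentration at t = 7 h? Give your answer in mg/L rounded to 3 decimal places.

92.808 mg/L

k = ln 2 / 2 = 0.34657 per h
Dose 1 (310 mg at t=0 h): 310·exp(−0.34657·7) = 27.400 mg/L
Dose 2 (185 mg at t=4 h): 185·exp(−0.34657·3) = 65.407 mg/L
C(7) = 27.400 + 65.407 = 92.808 mg/L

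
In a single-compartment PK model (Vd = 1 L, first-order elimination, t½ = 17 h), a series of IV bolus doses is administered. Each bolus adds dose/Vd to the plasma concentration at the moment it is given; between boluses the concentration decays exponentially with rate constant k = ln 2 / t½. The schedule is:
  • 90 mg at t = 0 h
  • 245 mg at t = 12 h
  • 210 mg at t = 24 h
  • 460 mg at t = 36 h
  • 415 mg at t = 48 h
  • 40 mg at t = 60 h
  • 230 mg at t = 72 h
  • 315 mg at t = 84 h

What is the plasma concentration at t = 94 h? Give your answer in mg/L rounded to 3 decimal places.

k = ln 2 / 17 = 0.04077 per h
Dose 1 (90 mg at t=0 h): 90·exp(−0.04077·94) = 1.949 mg/L
Dose 2 (245 mg at t=12 h): 245·exp(−0.04077·82) = 8.652 mg/L
Dose 3 (210 mg at t=24 h): 210·exp(−0.04077·70) = 12.097 mg/L
Dose 4 (460 mg at t=36 h): 460·exp(−0.04077·58) = 43.223 mg/L
Dose 5 (415 mg at t=48 h): 415·exp(−0.04077·46) = 63.606 mg/L
Dose 6 (40 mg at t=60 h): 40·exp(−0.04077·34) = 10.000 mg/L
Dose 7 (230 mg at t=72 h): 230·exp(−0.04077·22) = 93.791 mg/L
Dose 8 (315 mg at t=84 h): 315·exp(−0.04077·10) = 209.524 mg/L
C(94) = 1.949 + 8.652 + 12.097 + 43.223 + 63.606 + 10.000 + 93.791 + 209.524 = 442.842 mg/L

442.842 mg/L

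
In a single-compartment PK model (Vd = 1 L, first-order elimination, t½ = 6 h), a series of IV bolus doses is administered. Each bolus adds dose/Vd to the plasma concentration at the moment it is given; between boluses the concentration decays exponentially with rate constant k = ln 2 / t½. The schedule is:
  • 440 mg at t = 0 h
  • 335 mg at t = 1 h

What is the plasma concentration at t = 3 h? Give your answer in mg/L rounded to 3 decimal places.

577.017 mg/L

k = ln 2 / 6 = 0.11552 per h
Dose 1 (440 mg at t=0 h): 440·exp(−0.11552·3) = 311.127 mg/L
Dose 2 (335 mg at t=1 h): 335·exp(−0.11552·2) = 265.890 mg/L
C(3) = 311.127 + 265.890 = 577.017 mg/L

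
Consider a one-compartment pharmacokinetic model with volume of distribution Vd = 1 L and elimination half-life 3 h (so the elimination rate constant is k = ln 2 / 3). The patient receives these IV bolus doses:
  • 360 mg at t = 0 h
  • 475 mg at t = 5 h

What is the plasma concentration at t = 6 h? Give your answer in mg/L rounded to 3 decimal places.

467.008 mg/L

k = ln 2 / 3 = 0.23105 per h
Dose 1 (360 mg at t=0 h): 360·exp(−0.23105·6) = 90.000 mg/L
Dose 2 (475 mg at t=5 h): 475·exp(−0.23105·1) = 377.008 mg/L
C(6) = 90.000 + 377.008 = 467.008 mg/L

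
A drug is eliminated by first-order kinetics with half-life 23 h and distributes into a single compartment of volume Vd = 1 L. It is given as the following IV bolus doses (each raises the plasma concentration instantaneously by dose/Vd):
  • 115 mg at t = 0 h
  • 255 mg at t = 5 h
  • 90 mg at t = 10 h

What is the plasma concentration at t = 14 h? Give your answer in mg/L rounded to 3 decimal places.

349.617 mg/L

k = ln 2 / 23 = 0.03014 per h
Dose 1 (115 mg at t=0 h): 115·exp(−0.03014·14) = 75.416 mg/L
Dose 2 (255 mg at t=5 h): 255·exp(−0.03014·9) = 194.422 mg/L
Dose 3 (90 mg at t=10 h): 90·exp(−0.03014·4) = 79.779 mg/L
C(14) = 75.416 + 194.422 + 79.779 = 349.617 mg/L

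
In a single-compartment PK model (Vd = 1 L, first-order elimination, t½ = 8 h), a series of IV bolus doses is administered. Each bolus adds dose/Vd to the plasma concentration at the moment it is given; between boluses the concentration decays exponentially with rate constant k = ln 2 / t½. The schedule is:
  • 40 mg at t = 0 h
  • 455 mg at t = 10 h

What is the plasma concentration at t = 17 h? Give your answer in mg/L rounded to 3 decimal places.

k = ln 2 / 8 = 0.08664 per h
Dose 1 (40 mg at t=0 h): 40·exp(−0.08664·17) = 9.170 mg/L
Dose 2 (455 mg at t=10 h): 455·exp(−0.08664·7) = 248.091 mg/L
C(17) = 9.170 + 248.091 = 257.261 mg/L

257.261 mg/L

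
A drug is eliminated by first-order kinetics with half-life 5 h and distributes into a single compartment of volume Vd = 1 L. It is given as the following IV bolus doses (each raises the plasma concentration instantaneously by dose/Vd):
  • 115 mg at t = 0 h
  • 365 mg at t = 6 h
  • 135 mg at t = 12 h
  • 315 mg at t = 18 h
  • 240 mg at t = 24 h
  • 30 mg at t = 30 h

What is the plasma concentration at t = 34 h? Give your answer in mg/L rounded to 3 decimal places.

k = ln 2 / 5 = 0.13863 per h
Dose 1 (115 mg at t=0 h): 115·exp(−0.13863·34) = 1.032 mg/L
Dose 2 (365 mg at t=6 h): 365·exp(−0.13863·28) = 7.525 mg/L
Dose 3 (135 mg at t=12 h): 135·exp(−0.13863·22) = 6.394 mg/L
Dose 4 (315 mg at t=18 h): 315·exp(−0.13863·16) = 34.278 mg/L
Dose 5 (240 mg at t=24 h): 240·exp(−0.13863·10) = 60.000 mg/L
Dose 6 (30 mg at t=30 h): 30·exp(−0.13863·4) = 17.230 mg/L
C(34) = 1.032 + 7.525 + 6.394 + 34.278 + 60.000 + 17.230 = 126.460 mg/L

126.460 mg/L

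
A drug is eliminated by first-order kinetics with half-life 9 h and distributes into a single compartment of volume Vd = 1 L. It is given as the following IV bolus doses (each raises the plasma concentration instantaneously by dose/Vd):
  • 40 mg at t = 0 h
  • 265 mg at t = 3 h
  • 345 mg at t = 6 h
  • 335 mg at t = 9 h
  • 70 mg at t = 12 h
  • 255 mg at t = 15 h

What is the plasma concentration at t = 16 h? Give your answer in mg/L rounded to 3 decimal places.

k = ln 2 / 9 = 0.07702 per h
Dose 1 (40 mg at t=0 h): 40·exp(−0.07702·16) = 11.665 mg/L
Dose 2 (265 mg at t=3 h): 265·exp(−0.07702·13) = 97.370 mg/L
Dose 3 (345 mg at t=6 h): 345·exp(−0.07702·10) = 159.713 mg/L
Dose 4 (335 mg at t=9 h): 335·exp(−0.07702·7) = 195.394 mg/L
Dose 5 (70 mg at t=12 h): 70·exp(−0.07702·4) = 51.441 mg/L
Dose 6 (255 mg at t=15 h): 255·exp(−0.07702·1) = 236.098 mg/L
C(16) = 11.665 + 97.370 + 159.713 + 195.394 + 51.441 + 236.098 = 751.681 mg/L

751.681 mg/L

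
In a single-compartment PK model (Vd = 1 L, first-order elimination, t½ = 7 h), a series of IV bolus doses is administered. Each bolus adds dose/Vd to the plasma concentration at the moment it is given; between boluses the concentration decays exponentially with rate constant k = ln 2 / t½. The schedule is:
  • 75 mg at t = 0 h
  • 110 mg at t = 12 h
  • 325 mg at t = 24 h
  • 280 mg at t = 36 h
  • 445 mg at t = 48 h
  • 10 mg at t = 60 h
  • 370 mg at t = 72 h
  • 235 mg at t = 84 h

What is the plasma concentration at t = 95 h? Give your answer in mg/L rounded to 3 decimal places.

k = ln 2 / 7 = 0.09902 per h
Dose 1 (75 mg at t=0 h): 75·exp(−0.09902·95) = 0.006 mg/L
Dose 2 (110 mg at t=12 h): 110·exp(−0.09902·83) = 0.030 mg/L
Dose 3 (325 mg at t=24 h): 325·exp(−0.09902·71) = 0.287 mg/L
Dose 4 (280 mg at t=36 h): 280·exp(−0.09902·59) = 0.813 mg/L
Dose 5 (445 mg at t=48 h): 445·exp(−0.09902·47) = 4.238 mg/L
Dose 6 (10 mg at t=60 h): 10·exp(−0.09902·35) = 0.313 mg/L
Dose 7 (370 mg at t=72 h): 370·exp(−0.09902·23) = 37.941 mg/L
Dose 8 (235 mg at t=84 h): 235·exp(−0.09902·11) = 79.072 mg/L
C(95) = 0.006 + 0.030 + 0.287 + 0.813 + 4.238 + 0.313 + 37.941 + 79.072 = 122.699 mg/L

122.699 mg/L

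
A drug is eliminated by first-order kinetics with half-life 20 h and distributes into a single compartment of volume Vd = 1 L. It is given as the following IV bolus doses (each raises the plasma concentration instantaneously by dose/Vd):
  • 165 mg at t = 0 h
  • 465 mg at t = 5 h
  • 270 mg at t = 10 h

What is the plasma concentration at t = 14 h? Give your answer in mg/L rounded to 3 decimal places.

677.018 mg/L

k = ln 2 / 20 = 0.03466 per h
Dose 1 (165 mg at t=0 h): 165·exp(−0.03466·14) = 101.569 mg/L
Dose 2 (465 mg at t=5 h): 465·exp(−0.03466·9) = 340.400 mg/L
Dose 3 (270 mg at t=10 h): 270·exp(−0.03466·4) = 235.049 mg/L
C(14) = 101.569 + 340.400 + 235.049 = 677.018 mg/L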